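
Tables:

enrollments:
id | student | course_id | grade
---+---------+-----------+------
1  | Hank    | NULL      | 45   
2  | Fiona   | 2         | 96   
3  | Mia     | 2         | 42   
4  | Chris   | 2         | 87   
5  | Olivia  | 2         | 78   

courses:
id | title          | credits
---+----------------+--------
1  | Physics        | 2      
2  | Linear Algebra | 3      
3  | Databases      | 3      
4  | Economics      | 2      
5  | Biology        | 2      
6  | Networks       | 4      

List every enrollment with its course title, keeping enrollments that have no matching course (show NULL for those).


LEFT JOIN keeps every row from enrollments (the left table); where course_id has no match in courses, the course columns become NULL. Walk through each enrollment:
  - enrollment 1 (Hank): course_id=NULL, no match -> kept with NULL
  - enrollment 2 (Fiona): course_id=2 -> matches Linear Algebra
  - enrollment 3 (Mia): course_id=2 -> matches Linear Algebra
  - enrollment 4 (Chris): course_id=2 -> matches Linear Algebra
  - enrollment 5 (Olivia): course_id=2 -> matches Linear Algebra
All 5 rows appear; 1 has NULL course.

SQL:
SELECT a.student, b.title AS course
FROM enrollments a
LEFT JOIN courses b ON a.course_id = b.id

Result:
student | course        
--------+---------------
Hank    | NULL          
Fiona   | Linear Algebra
Mia     | Linear Algebra
Chris   | Linear Algebra
Olivia  | Linear Algebra


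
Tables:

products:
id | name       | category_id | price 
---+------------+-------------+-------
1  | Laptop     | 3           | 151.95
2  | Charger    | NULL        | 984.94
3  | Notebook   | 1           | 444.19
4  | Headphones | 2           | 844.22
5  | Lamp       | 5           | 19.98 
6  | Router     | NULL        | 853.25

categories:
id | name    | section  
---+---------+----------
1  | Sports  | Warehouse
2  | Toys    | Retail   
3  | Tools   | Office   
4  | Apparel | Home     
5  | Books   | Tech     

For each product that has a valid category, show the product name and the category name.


INNER JOIN keeps only products rows whose category_id matches an id in categories. Walk through each product:
  - product 1 (Laptop): category_id=3 -> matches Tools
  - product 2 (Charger): category_id=NULL, no match -> dropped
  - product 3 (Notebook): category_id=1 -> matches Sports
  - product 4 (Headphones): category_id=2 -> matches Toys
  - product 5 (Lamp): category_id=5 -> matches Books
  - product 6 (Router): category_id=NULL, no match -> dropped
So 2 of 6 rows are dropped.

SQL:
SELECT a.name, b.name AS category
FROM products a
INNER JOIN categories b ON a.category_id = b.id

Result:
name       | category
-----------+---------
Laptop     | Tools   
Notebook   | Sports  
Headphones | Toys    
Lamp       | Books   


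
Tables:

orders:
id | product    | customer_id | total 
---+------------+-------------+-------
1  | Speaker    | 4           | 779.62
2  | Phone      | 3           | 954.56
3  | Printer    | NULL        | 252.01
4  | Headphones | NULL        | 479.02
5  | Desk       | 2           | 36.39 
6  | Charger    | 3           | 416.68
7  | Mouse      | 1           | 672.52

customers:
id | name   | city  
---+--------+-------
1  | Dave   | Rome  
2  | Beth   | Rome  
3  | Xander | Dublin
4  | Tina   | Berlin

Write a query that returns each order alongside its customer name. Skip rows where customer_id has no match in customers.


INNER JOIN keeps only orders rows whose customer_id matches an id in customers. Walk through each order:
  - order 1 (Speaker): customer_id=4 -> matches Tina
  - order 2 (Phone): customer_id=3 -> matches Xander
  - order 3 (Printer): customer_id=NULL, no match -> dropped
  - order 4 (Headphones): customer_id=NULL, no match -> dropped
  - order 5 (Desk): customer_id=2 -> matches Beth
  - order 6 (Charger): customer_id=3 -> matches Xander
  - order 7 (Mouse): customer_id=1 -> matches Dave
So 2 of 7 rows are dropped.

SQL:
SELECT a.product, b.name AS customer
FROM orders a
INNER JOIN customers b ON a.customer_id = b.id

Result:
product | customer
--------+---------
Speaker | Tina    
Phone   | Xander  
Desk    | Beth    
Charger | Xander  
Mouse   | Dave    


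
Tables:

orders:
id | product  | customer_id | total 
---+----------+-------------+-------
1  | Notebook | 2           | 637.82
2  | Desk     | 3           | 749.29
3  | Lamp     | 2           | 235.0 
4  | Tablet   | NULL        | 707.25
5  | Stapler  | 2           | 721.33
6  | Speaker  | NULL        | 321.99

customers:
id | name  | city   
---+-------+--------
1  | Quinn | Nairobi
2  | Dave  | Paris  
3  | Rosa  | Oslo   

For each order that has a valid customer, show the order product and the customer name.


INNER JOIN keeps only orders rows whose customer_id matches an id in customers. Walk through each order:
  - order 1 (Notebook): customer_id=2 -> matches Dave
  - order 2 (Desk): customer_id=3 -> matches Rosa
  - order 3 (Lamp): customer_id=2 -> matches Dave
  - order 4 (Tablet): customer_id=NULL, no match -> dropped
  - order 5 (Stapler): customer_id=2 -> matches Dave
  - order 6 (Speaker): customer_id=NULL, no match -> dropped
So 2 of 6 rows are dropped.

SQL:
SELECT a.product, b.name AS customer
FROM orders a
INNER JOIN customers b ON a.customer_id = b.id

Result:
product  | customer
---------+---------
Notebook | Dave    
Desk     | Rosa    
Lamp     | Dave    
Stapler  | Dave    


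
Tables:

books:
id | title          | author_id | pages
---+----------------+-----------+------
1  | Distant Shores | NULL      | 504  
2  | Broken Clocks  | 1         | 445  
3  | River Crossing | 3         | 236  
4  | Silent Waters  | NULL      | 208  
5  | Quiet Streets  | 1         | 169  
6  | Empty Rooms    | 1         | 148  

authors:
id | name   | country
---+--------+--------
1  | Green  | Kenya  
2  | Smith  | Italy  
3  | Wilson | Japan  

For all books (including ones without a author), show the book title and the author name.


LEFT JOIN keeps every row from books (the left table); where author_id has no match in authors, the author columns become NULL. Walk through each book:
  - book 1 (Distant Shores): author_id=NULL, no match -> kept with NULL
  - book 2 (Broken Clocks): author_id=1 -> matches Green
  - book 3 (River Crossing): author_id=3 -> matches Wilson
  - book 4 (Silent Waters): author_id=NULL, no match -> kept with NULL
  - book 5 (Quiet Streets): author_id=1 -> matches Green
  - book 6 (Empty Rooms): author_id=1 -> matches Green
All 6 rows appear; 2 have NULL author.

SQL:
SELECT a.title, b.name AS author
FROM books a
LEFT JOIN authors b ON a.author_id = b.id

Result:
title          | author
---------------+-------
Distant Shores | NULL  
Broken Clocks  | Green 
River Crossing | Wilson
Silent Waters  | NULL  
Quiet Streets  | Green 
Empty Rooms    | Green 


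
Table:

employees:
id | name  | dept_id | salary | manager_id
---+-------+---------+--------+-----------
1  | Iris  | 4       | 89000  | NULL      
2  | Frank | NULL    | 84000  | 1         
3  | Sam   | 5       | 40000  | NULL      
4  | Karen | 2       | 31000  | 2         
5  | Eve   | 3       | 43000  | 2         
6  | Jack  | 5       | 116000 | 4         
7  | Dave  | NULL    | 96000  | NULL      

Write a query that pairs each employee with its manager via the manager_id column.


This is a self-join: employees is joined to a second copy of itself, matching each row's manager_id to another row's id. Use LEFT JOIN so rows with manager_id=NULL are kept.
  - employee 1 (Iris): manager_id=NULL -> NULL
  - employee 2 (Frank): manager_id=1 -> Iris
  - employee 3 (Sam): manager_id=NULL -> NULL
  - employee 4 (Karen): manager_id=2 -> Frank
  - employee 5 (Eve): manager_id=2 -> Frank
  - employee 6 (Jack): manager_id=4 -> Karen
  - employee 7 (Dave): manager_id=NULL -> NULL

SQL:
SELECT a.name AS item, b.name AS manager
FROM employees a
LEFT JOIN employees b ON a.manager_id = b.id

Result:
item  | manager
------+--------
Iris  | NULL   
Frank | Iris   
Sam   | NULL   
Karen | Frank  
Eve   | Frank  
Jack  | Karen  
Dave  | NULL   


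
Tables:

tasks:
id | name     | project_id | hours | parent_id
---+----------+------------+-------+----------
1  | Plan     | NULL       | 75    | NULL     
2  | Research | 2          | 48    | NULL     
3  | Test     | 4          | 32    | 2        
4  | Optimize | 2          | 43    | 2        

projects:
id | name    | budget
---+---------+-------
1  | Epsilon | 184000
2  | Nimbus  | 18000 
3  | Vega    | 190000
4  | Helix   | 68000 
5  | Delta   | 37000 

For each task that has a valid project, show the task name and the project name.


INNER JOIN keeps only tasks rows whose project_id matches an id in projects. Walk through each task:
  - task 1 (Plan): project_id=NULL, no match -> dropped
  - task 2 (Research): project_id=2 -> matches Nimbus
  - task 3 (Test): project_id=4 -> matches Helix
  - task 4 (Optimize): project_id=2 -> matches Nimbus
So 1 of 4 rows is dropped.

SQL:
SELECT a.name, b.name AS project
FROM tasks a
INNER JOIN projects b ON a.project_id = b.id

Result:
name     | project
---------+--------
Research | Nimbus 
Test     | Helix  
Optimize | Nimbus 


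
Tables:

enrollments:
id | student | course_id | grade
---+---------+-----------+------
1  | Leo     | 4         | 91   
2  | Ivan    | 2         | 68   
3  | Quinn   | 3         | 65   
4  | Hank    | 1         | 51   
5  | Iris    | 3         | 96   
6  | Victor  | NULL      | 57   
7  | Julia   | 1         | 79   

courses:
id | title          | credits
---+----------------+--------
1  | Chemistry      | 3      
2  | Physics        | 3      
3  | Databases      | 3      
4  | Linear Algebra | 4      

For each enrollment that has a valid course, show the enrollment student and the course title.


INNER JOIN keeps only enrollments rows whose course_id matches an id in courses. Walk through each enrollment:
  - enrollment 1 (Leo): course_id=4 -> matches Linear Algebra
  - enrollment 2 (Ivan): course_id=2 -> matches Physics
  - enrollment 3 (Quinn): course_id=3 -> matches Databases
  - enrollment 4 (Hank): course_id=1 -> matches Chemistry
  - enrollment 5 (Iris): course_id=3 -> matches Databases
  - enrollment 6 (Victor): course_id=NULL, no match -> dropped
  - enrollment 7 (Julia): course_id=1 -> matches Chemistry
So 1 of 7 rows is dropped.

SQL:
SELECT a.student, b.title AS course
FROM enrollments a
INNER JOIN courses b ON a.course_id = b.id

Result:
student | course        
--------+---------------
Leo     | Linear Algebra
Ivan    | Physics       
Quinn   | Databases     
Hank    | Chemistry     
Iris    | Databases     
Julia   | Chemistry     


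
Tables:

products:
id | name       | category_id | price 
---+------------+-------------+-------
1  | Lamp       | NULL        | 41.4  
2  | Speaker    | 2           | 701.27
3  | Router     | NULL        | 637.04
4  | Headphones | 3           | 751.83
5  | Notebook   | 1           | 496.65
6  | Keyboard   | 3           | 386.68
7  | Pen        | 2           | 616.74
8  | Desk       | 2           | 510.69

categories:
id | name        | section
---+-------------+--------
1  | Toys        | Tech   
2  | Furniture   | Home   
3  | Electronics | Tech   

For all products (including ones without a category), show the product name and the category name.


LEFT JOIN keeps every row from products (the left table); where category_id has no match in categories, the category columns become NULL. Walk through each product:
  - product 1 (Lamp): category_id=NULL, no match -> kept with NULL
  - product 2 (Speaker): category_id=2 -> matches Furniture
  - product 3 (Router): category_id=NULL, no match -> kept with NULL
  - product 4 (Headphones): category_id=3 -> matches Electronics
  - product 5 (Notebook): category_id=1 -> matches Toys
  - product 6 (Keyboard): category_id=3 -> matches Electronics
  - product 7 (Pen): category_id=2 -> matches Furniture
  - product 8 (Desk): category_id=2 -> matches Furniture
All 8 rows appear; 2 have NULL category.

SQL:
SELECT a.name, b.name AS category
FROM products a
LEFT JOIN categories b ON a.category_id = b.id

Result:
name       | category   
-----------+------------
Lamp       | NULL       
Speaker    | Furniture  
Router     | NULL       
Headphones | Electronics
Notebook   | Toys       
Keyboard   | Electronics
Pen        | Furniture  
Desk       | Furniture  


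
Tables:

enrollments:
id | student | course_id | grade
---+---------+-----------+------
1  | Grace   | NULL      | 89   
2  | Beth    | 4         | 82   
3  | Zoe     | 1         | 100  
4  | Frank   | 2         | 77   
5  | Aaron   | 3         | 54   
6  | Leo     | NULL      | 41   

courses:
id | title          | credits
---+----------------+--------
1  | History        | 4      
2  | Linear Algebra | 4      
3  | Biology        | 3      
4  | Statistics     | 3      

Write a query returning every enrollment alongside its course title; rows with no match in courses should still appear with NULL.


LEFT JOIN keeps every row from enrollments (the left table); where course_id has no match in courses, the course columns become NULL. Walk through each enrollment:
  - enrollment 1 (Grace): course_id=NULL, no match -> kept with NULL
  - enrollment 2 (Beth): course_id=4 -> matches Statistics
  - enrollment 3 (Zoe): course_id=1 -> matches History
  - enrollment 4 (Frank): course_id=2 -> matches Linear Algebra
  - enrollment 5 (Aaron): course_id=3 -> matches Biology
  - enrollment 6 (Leo): course_id=NULL, no match -> kept with NULL
All 6 rows appear; 2 have NULL course.

SQL:
SELECT a.student, b.title AS course
FROM enrollments a
LEFT JOIN courses b ON a.course_id = b.id

Result:
student | course        
--------+---------------
Grace   | NULL          
Beth    | Statistics    
Zoe     | History       
Frank   | Linear Algebra
Aaron   | Biology       
Leo     | NULL          


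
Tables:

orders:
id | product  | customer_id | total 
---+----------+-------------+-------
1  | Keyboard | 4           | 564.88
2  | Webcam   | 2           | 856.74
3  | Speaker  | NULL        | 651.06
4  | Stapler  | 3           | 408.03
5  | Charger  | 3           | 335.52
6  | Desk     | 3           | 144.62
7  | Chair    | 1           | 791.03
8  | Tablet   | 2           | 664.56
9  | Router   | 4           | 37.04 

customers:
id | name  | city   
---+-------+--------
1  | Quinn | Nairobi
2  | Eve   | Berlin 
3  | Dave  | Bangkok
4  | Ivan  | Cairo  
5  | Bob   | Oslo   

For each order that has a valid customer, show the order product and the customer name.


INNER JOIN keeps only orders rows whose customer_id matches an id in customers. Walk through each order:
  - order 1 (Keyboard): customer_id=4 -> matches Ivan
  - order 2 (Webcam): customer_id=2 -> matches Eve
  - order 3 (Speaker): customer_id=NULL, no match -> dropped
  - order 4 (Stapler): customer_id=3 -> matches Dave
  - order 5 (Charger): customer_id=3 -> matches Dave
  - order 6 (Desk): customer_id=3 -> matches Dave
  - order 7 (Chair): customer_id=1 -> matches Quinn
  - order 8 (Tablet): customer_id=2 -> matches Eve
  - order 9 (Router): customer_id=4 -> matches Ivan
So 1 of 9 rows is dropped.

SQL:
SELECT a.product, b.name AS customer
FROM orders a
INNER JOIN customers b ON a.customer_id = b.id

Result:
product  | customer
---------+---------
Keyboard | Ivan    
Webcam   | Eve     
Stapler  | Dave    
Charger  | Dave    
Desk     | Dave    
Chair    | Quinn   
Tablet   | Eve     
Router   | Ivan    


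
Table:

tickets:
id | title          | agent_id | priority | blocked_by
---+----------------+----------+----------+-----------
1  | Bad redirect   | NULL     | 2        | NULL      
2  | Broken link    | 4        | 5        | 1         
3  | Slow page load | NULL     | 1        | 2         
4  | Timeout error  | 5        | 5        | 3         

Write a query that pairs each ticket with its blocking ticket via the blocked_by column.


This is a self-join: tickets is joined to a second copy of itself, matching each row's blocked_by to another row's id. Use LEFT JOIN so rows with blocked_by=NULL are kept.
  - ticket 1 (Bad redirect): blocked_by=NULL -> NULL
  - ticket 2 (Broken link): blocked_by=1 -> Bad redirect
  - ticket 3 (Slow page load): blocked_by=2 -> Broken link
  - ticket 4 (Timeout error): blocked_by=3 -> Slow page load

SQL:
SELECT a.title AS item, b.title AS blocked_by
FROM tickets a
LEFT JOIN tickets b ON a.blocked_by = b.id

Result:
item           | blocked_by    
---------------+---------------
Bad redirect   | NULL          
Broken link    | Bad redirect  
Slow page load | Broken link   
Timeout error  | Slow page load


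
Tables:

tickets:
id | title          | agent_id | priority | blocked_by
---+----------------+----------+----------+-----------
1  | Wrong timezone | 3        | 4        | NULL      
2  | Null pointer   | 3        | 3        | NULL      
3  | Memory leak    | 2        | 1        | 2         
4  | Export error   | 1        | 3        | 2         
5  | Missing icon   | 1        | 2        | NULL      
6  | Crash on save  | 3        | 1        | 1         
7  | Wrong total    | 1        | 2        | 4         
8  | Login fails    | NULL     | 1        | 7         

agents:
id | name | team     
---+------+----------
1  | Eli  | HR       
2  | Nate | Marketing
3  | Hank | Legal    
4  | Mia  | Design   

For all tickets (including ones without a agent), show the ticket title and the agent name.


LEFT JOIN keeps every row from tickets (the left table); where agent_id has no match in agents, the agent columns become NULL. Walk through each ticket:
  - ticket 1 (Wrong timezone): agent_id=3 -> matches Hank
  - ticket 2 (Null pointer): agent_id=3 -> matches Hank
  - ticket 3 (Memory leak): agent_id=2 -> matches Nate
  - ticket 4 (Export error): agent_id=1 -> matches Eli
  - ticket 5 (Missing icon): agent_id=1 -> matches Eli
  - ticket 6 (Crash on save): agent_id=3 -> matches Hank
  - ticket 7 (Wrong total): agent_id=1 -> matches Eli
  - ticket 8 (Login fails): agent_id=NULL, no match -> kept with NULL
All 8 rows appear; 1 has NULL agent.

SQL:
SELECT a.title, b.name AS agent
FROM tickets a
LEFT JOIN agents b ON a.agent_id = b.id

Result:
title          | agent
---------------+------
Wrong timezone | Hank 
Null pointer   | Hank 
Memory leak    | Nate 
Export error   | Eli  
Missing icon   | Eli  
Crash on save  | Hank 
Wrong total    | Eli  
Login fails    | NULL 


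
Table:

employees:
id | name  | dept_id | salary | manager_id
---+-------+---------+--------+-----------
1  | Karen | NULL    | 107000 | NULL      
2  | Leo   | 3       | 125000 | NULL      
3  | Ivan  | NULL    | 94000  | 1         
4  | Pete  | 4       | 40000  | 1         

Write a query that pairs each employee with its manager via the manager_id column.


This is a self-join: employees is joined to a second copy of itself, matching each row's manager_id to another row's id. Use LEFT JOIN so rows with manager_id=NULL are kept.
  - employee 1 (Karen): manager_id=NULL -> NULL
  - employee 2 (Leo): manager_id=NULL -> NULL
  - employee 3 (Ivan): manager_id=1 -> Karen
  - employee 4 (Pete): manager_id=1 -> Karen

SQL:
SELECT a.name AS item, b.name AS manager
FROM employees a
LEFT JOIN employees b ON a.manager_id = b.id

Result:
item  | manager
------+--------
Karen | NULL   
Leo   | NULL   
Ivan  | Karen  
Pete  | Karen  


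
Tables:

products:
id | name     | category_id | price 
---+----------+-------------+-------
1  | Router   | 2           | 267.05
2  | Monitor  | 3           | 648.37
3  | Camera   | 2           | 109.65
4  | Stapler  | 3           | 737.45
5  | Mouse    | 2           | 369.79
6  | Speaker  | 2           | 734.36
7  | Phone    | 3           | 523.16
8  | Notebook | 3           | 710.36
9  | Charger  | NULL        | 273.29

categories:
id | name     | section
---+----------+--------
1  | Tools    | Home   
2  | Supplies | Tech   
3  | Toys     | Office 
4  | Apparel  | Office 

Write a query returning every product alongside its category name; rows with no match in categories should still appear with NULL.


LEFT JOIN keeps every row from products (the left table); where category_id has no match in categories, the category columns become NULL. Walk through each product:
  - product 1 (Router): category_id=2 -> matches Supplies
  - product 2 (Monitor): category_id=3 -> matches Toys
  - product 3 (Camera): category_id=2 -> matches Supplies
  - product 4 (Stapler): category_id=3 -> matches Toys
  - product 5 (Mouse): category_id=2 -> matches Supplies
  - product 6 (Speaker): category_id=2 -> matches Supplies
  - product 7 (Phone): category_id=3 -> matches Toys
  - product 8 (Notebook): category_id=3 -> matches Toys
  - product 9 (Charger): category_id=NULL, no match -> kept with NULL
All 9 rows appear; 1 has NULL category.

SQL:
SELECT a.name, b.name AS category
FROM products a
LEFT JOIN categories b ON a.category_id = b.id

Result:
name     | category
---------+---------
Router   | Supplies
Monitor  | Toys    
Camera   | Supplies
Stapler  | Toys    
Mouse    | Supplies
Speaker  | Supplies
Phone    | Toys    
Notebook | Toys    
Charger  | NULL    


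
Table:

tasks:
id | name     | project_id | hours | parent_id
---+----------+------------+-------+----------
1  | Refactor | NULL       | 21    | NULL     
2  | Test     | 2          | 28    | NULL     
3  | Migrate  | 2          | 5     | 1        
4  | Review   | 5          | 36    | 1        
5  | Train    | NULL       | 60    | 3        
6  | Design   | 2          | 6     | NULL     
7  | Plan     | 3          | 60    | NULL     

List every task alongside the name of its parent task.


This is a self-join: tasks is joined to a second copy of itself, matching each row's parent_id to another row's id. Use LEFT JOIN so rows with parent_id=NULL are kept.
  - task 1 (Refactor): parent_id=NULL -> NULL
  - task 2 (Test): parent_id=NULL -> NULL
  - task 3 (Migrate): parent_id=1 -> Refactor
  - task 4 (Review): parent_id=1 -> Refactor
  - task 5 (Train): parent_id=3 -> Migrate
  - task 6 (Design): parent_id=NULL -> NULL
  - task 7 (Plan): parent_id=NULL -> NULL

SQL:
SELECT a.name AS item, b.name AS parent
FROM tasks a
LEFT JOIN tasks b ON a.parent_id = b.id

Result:
item     | parent  
---------+---------
Refactor | NULL    
Test     | NULL    
Migrate  | Refactor
Review   | Refactor
Train    | Migrate 
Design   | NULL    
Plan     | NULL    


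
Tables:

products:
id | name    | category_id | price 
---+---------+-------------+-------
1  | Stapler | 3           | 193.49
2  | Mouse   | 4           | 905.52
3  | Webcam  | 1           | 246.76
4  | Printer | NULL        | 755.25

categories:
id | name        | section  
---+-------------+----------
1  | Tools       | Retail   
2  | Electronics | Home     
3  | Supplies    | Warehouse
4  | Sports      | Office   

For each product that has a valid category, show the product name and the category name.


INNER JOIN keeps only products rows whose category_id matches an id in categories. Walk through each product:
  - product 1 (Stapler): category_id=3 -> matches Supplies
  - product 2 (Mouse): category_id=4 -> matches Sports
  - product 3 (Webcam): category_id=1 -> matches Tools
  - product 4 (Printer): category_id=NULL, no match -> dropped
So 1 of 4 rows is dropped.

SQL:
SELECT a.name, b.name AS category
FROM products a
INNER JOIN categories b ON a.category_id = b.id

Result:
name    | category
--------+---------
Stapler | Supplies
Mouse   | Sports  
Webcam  | Tools   


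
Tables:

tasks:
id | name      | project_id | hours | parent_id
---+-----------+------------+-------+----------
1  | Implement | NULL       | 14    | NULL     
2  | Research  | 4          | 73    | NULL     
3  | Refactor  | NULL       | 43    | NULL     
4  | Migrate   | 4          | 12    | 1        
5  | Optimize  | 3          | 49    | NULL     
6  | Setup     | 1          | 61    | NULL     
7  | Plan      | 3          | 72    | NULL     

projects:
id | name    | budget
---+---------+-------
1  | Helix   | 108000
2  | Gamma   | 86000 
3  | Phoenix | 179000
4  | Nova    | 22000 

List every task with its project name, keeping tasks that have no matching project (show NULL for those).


LEFT JOIN keeps every row from tasks (the left table); where project_id has no match in projects, the project columns become NULL. Walk through each task:
  - task 1 (Implement): project_id=NULL, no match -> kept with NULL
  - task 2 (Research): project_id=4 -> matches Nova
  - task 3 (Refactor): project_id=NULL, no match -> kept with NULL
  - task 4 (Migrate): project_id=4 -> matches Nova
  - task 5 (Optimize): project_id=3 -> matches Phoenix
  - task 6 (Setup): project_id=1 -> matches Helix
  - task 7 (Plan): project_id=3 -> matches Phoenix
All 7 rows appear; 2 have NULL project.

SQL:
SELECT a.name, b.name AS project
FROM tasks a
LEFT JOIN projects b ON a.project_id = b.id

Result:
name      | project
----------+--------
Implement | NULL   
Research  | Nova   
Refactor  | NULL   
Migrate   | Nova   
Optimize  | Phoenix
Setup     | Helix  
Plan      | Phoenix


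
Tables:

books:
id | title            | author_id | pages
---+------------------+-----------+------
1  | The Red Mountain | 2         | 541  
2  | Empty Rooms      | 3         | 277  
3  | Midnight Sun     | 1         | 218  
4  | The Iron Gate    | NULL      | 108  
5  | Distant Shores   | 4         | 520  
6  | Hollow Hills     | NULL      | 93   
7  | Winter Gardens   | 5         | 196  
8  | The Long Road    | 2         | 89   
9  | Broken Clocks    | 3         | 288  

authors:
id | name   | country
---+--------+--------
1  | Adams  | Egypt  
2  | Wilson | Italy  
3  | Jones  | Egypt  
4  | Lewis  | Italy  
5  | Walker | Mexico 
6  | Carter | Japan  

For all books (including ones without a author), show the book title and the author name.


LEFT JOIN keeps every row from books (the left table); where author_id has no match in authors, the author columns become NULL. Walk through each book:
  - book 1 (The Red Mountain): author_id=2 -> matches Wilson
  - book 2 (Empty Rooms): author_id=3 -> matches Jones
  - book 3 (Midnight Sun): author_id=1 -> matches Adams
  - book 4 (The Iron Gate): author_id=NULL, no match -> kept with NULL
  - book 5 (Distant Shores): author_id=4 -> matches Lewis
  - book 6 (Hollow Hills): author_id=NULL, no match -> kept with NULL
  - book 7 (Winter Gardens): author_id=5 -> matches Walker
  - book 8 (The Long Road): author_id=2 -> matches Wilson
  - book 9 (Broken Clocks): author_id=3 -> matches Jones
All 9 rows appear; 2 have NULL author.

SQL:
SELECT a.title, b.name AS author
FROM books a
LEFT JOIN authors b ON a.author_id = b.id

Result:
title            | author
-----------------+-------
The Red Mountain | Wilson
Empty Rooms      | Jones 
Midnight Sun     | Adams 
The Iron Gate    | NULL  
Distant Shores   | Lewis 
Hollow Hills     | NULL  
Winter Gardens   | Walker
The Long Road    | Wilson
Broken Clocks    | Jones 


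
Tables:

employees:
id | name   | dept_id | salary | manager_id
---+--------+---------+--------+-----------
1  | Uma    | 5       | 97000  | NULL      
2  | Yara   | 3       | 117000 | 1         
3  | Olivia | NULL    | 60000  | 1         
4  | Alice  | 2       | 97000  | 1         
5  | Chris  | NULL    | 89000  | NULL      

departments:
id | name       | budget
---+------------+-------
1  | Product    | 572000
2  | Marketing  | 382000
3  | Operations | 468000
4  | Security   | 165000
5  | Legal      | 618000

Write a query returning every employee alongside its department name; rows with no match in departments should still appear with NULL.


LEFT JOIN keeps every row from employees (the left table); where dept_id has no match in departments, the department columns become NULL. Walk through each employee:
  - employee 1 (Uma): dept_id=5 -> matches Legal
  - employee 2 (Yara): dept_id=3 -> matches Operations
  - employee 3 (Olivia): dept_id=NULL, no match -> kept with NULL
  - employee 4 (Alice): dept_id=2 -> matches Marketing
  - employee 5 (Chris): dept_id=NULL, no match -> kept with NULL
All 5 rows appear; 2 have NULL department.

SQL:
SELECT a.name, b.name AS department
FROM employees a
LEFT JOIN departments b ON a.dept_id = b.id

Result:
name   | department
-------+-----------
Uma    | Legal     
Yara   | Operations
Olivia | NULL      
Alice  | Marketing 
Chris  | NULL      


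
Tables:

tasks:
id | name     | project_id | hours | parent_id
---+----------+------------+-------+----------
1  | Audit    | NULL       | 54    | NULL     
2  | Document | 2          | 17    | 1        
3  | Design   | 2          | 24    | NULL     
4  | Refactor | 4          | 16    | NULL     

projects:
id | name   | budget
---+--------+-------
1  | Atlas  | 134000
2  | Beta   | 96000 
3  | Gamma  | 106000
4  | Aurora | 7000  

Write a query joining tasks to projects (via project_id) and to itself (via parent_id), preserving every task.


Two LEFT JOINs from the same base table tasks: one to projects via project_id, one to tasks itself via parent_id. Both are LEFT so every task is preserved.
Match against projects:
  - task 1 (Audit): project_id=NULL, no match -> kept with NULL
  - task 2 (Document): project_id=2 -> matches Beta
  - task 3 (Design): project_id=2 -> matches Beta
  - task 4 (Refactor): project_id=4 -> matches Aurora
Match against tasks (self):
  - task 1 (Audit): parent_id=NULL -> NULL
  - task 2 (Document): parent_id=1 -> Audit
  - task 3 (Design): parent_id=NULL -> NULL
  - task 4 (Refactor): parent_id=NULL -> NULL

SQL:
SELECT a.name, b.name AS project, c.name AS parent
FROM tasks a
LEFT JOIN projects b ON a.project_id = b.id
LEFT JOIN tasks c ON a.parent_id = c.id

Result:
name     | project | parent
---------+---------+-------
Audit    | NULL    | NULL  
Document | Beta    | Audit 
Design   | Beta    | NULL  
Refactor | Aurora  | NULL  


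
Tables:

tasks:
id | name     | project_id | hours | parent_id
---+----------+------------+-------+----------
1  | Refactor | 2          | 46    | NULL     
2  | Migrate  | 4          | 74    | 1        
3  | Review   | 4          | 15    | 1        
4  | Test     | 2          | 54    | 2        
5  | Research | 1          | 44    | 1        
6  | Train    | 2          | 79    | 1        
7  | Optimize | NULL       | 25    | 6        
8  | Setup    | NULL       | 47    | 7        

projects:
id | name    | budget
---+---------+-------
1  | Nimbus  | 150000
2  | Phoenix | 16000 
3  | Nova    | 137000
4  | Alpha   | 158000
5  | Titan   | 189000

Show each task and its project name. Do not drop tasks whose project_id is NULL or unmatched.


LEFT JOIN keeps every row from tasks (the left table); where project_id has no match in projects, the project columns become NULL. Walk through each task:
  - task 1 (Refactor): project_id=2 -> matches Phoenix
  - task 2 (Migrate): project_id=4 -> matches Alpha
  - task 3 (Review): project_id=4 -> matches Alpha
  - task 4 (Test): project_id=2 -> matches Phoenix
  - task 5 (Research): project_id=1 -> matches Nimbus
  - task 6 (Train): project_id=2 -> matches Phoenix
  - task 7 (Optimize): project_id=NULL, no match -> kept with NULL
  - task 8 (Setup): project_id=NULL, no match -> kept with NULL
All 8 rows appear; 2 have NULL project.

SQL:
SELECT a.name, b.name AS project
FROM tasks a
LEFT JOIN projects b ON a.project_id = b.id

Result:
name     | project
---------+--------
Refactor | Phoenix
Migrate  | Alpha  
Review   | Alpha  
Test     | Phoenix
Research | Nimbus 
Train    | Phoenix
Optimize | NULL   
Setup    | NULL   


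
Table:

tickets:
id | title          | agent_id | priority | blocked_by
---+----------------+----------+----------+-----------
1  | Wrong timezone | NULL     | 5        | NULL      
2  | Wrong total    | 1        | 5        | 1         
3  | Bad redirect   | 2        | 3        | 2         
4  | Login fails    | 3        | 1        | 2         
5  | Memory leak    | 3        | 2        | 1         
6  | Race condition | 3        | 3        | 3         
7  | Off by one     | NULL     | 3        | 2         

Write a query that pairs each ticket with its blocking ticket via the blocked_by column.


This is a self-join: tickets is joined to a second copy of itself, matching each row's blocked_by to another row's id. Use LEFT JOIN so rows with blocked_by=NULL are kept.
  - ticket 1 (Wrong timezone): blocked_by=NULL -> NULL
  - ticket 2 (Wrong total): blocked_by=1 -> Wrong timezone
  - ticket 3 (Bad redirect): blocked_by=2 -> Wrong total
  - ticket 4 (Login fails): blocked_by=2 -> Wrong total
  - ticket 5 (Memory leak): blocked_by=1 -> Wrong timezone
  - ticket 6 (Race condition): blocked_by=3 -> Bad redirect
  - ticket 7 (Off by one): blocked_by=2 -> Wrong total

SQL:
SELECT a.title AS item, b.title AS blocked_by
FROM tickets a
LEFT JOIN tickets b ON a.blocked_by = b.id

Result:
item           | blocked_by    
---------------+---------------
Wrong timezone | NULL          
Wrong total    | Wrong timezone
Bad redirect   | Wrong total   
Login fails    | Wrong total   
Memory leak    | Wrong timezone
Race condition | Bad redirect  
Off by one     | Wrong total   


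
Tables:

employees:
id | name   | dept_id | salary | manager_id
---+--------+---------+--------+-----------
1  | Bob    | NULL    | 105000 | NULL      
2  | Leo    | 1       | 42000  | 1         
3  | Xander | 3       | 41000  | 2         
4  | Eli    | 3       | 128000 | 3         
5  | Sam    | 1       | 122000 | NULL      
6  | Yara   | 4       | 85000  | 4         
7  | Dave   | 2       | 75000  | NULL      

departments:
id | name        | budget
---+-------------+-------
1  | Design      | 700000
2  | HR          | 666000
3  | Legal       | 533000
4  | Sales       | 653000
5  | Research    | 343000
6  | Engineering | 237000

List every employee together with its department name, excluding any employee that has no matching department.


INNER JOIN keeps only employees rows whose dept_id matches an id in departments. Walk through each employee:
  - employee 1 (Bob): dept_id=NULL, no match -> dropped
  - employee 2 (Leo): dept_id=1 -> matches Design
  - employee 3 (Xander): dept_id=3 -> matches Legal
  - employee 4 (Eli): dept_id=3 -> matches Legal
  - employee 5 (Sam): dept_id=1 -> matches Design
  - employee 6 (Yara): dept_id=4 -> matches Sales
  - employee 7 (Dave): dept_id=2 -> matches HR
So 1 of 7 rows is dropped.

SQL:
SELECT a.name, b.name AS department
FROM employees a
INNER JOIN departments b ON a.dept_id = b.id

Result:
name   | department
-------+-----------
Leo    | Design    
Xander | Legal     
Eli    | Legal     
Sam    | Design    
Yara   | Sales     
Dave   | HR        


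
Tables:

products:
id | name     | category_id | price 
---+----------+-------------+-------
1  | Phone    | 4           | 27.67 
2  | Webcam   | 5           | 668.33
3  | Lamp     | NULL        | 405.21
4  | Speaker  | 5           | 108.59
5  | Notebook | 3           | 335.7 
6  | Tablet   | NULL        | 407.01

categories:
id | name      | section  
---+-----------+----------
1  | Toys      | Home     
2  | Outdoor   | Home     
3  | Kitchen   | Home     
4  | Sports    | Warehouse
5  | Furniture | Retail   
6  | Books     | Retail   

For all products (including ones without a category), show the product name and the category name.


LEFT JOIN keeps every row from products (the left table); where category_id has no match in categories, the category columns become NULL. Walk through each product:
  - product 1 (Phone): category_id=4 -> matches Sports
  - product 2 (Webcam): category_id=5 -> matches Furniture
  - product 3 (Lamp): category_id=NULL, no match -> kept with NULL
  - product 4 (Speaker): category_id=5 -> matches Furniture
  - product 5 (Notebook): category_id=3 -> matches Kitchen
  - product 6 (Tablet): category_id=NULL, no match -> kept with NULL
All 6 rows appear; 2 have NULL category.

SQL:
SELECT a.name, b.name AS category
FROM products a
LEFT JOIN categories b ON a.category_id = b.id

Result:
name     | category 
---------+----------
Phone    | Sports   
Webcam   | Furniture
Lamp     | NULL     
Speaker  | Furniture
Notebook | Kitchen  
Tablet   | NULL     


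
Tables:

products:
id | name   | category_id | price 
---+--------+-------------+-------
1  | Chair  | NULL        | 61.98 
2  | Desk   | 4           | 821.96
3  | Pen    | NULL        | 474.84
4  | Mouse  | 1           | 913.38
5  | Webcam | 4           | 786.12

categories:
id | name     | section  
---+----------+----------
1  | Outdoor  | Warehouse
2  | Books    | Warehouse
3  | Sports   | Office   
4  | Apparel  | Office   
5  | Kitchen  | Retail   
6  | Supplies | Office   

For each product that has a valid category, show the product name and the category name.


INNER JOIN keeps only products rows whose category_id matches an id in categories. Walk through each product:
  - product 1 (Chair): category_id=NULL, no match -> dropped
  - product 2 (Desk): category_id=4 -> matches Apparel
  - product 3 (Pen): category_id=NULL, no match -> dropped
  - product 4 (Mouse): category_id=1 -> matches Outdoor
  - product 5 (Webcam): category_id=4 -> matches Apparel
So 2 of 5 rows are dropped.

SQL:
SELECT a.name, b.name AS category
FROM products a
INNER JOIN categories b ON a.category_id = b.id

Result:
name   | category
-------+---------
Desk   | Apparel 
Mouse  | Outdoor 
Webcam | Apparel 


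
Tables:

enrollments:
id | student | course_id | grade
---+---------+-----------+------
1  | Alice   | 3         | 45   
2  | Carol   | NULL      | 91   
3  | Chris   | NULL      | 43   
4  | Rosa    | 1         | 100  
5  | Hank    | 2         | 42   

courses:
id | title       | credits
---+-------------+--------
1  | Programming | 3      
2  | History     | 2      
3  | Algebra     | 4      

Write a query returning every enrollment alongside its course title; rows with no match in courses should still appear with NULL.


LEFT JOIN keeps every row from enrollments (the left table); where course_id has no match in courses, the course columns become NULL. Walk through each enrollment:
  - enrollment 1 (Alice): course_id=3 -> matches Algebra
  - enrollment 2 (Carol): course_id=NULL, no match -> kept with NULL
  - enrollment 3 (Chris): course_id=NULL, no match -> kept with NULL
  - enrollment 4 (Rosa): course_id=1 -> matches Programming
  - enrollment 5 (Hank): course_id=2 -> matches History
All 5 rows appear; 2 have NULL course.

SQL:
SELECT a.student, b.title AS course
FROM enrollments a
LEFT JOIN courses b ON a.course_id = b.id

Result:
student | course     
--------+------------
Alice   | Algebra    
Carol   | NULL       
Chris   | NULL       
Rosa    | Programming
Hank    | History    


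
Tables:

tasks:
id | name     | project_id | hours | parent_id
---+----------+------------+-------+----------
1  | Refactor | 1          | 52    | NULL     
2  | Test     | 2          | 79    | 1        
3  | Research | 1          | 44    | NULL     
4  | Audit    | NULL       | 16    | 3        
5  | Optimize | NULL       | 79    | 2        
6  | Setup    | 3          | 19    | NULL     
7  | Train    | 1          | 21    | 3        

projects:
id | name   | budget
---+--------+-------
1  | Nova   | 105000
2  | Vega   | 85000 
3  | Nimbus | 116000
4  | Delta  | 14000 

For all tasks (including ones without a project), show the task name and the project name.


LEFT JOIN keeps every row from tasks (the left table); where project_id has no match in projects, the project columns become NULL. Walk through each task:
  - task 1 (Refactor): project_id=1 -> matches Nova
  - task 2 (Test): project_id=2 -> matches Vega
  - task 3 (Research): project_id=1 -> matches Nova
  - task 4 (Audit): project_id=NULL, no match -> kept with NULL
  - task 5 (Optimize): project_id=NULL, no match -> kept with NULL
  - task 6 (Setup): project_id=3 -> matches Nimbus
  - task 7 (Train): project_id=1 -> matches Nova
All 7 rows appear; 2 have NULL project.

SQL:
SELECT a.name, b.name AS project
FROM tasks a
LEFT JOIN projects b ON a.project_id = b.id

Result:
name     | project
---------+--------
Refactor | Nova   
Test     | Vega   
Research | Nova   
Audit    | NULL   
Optimize | NULL   
Setup    | Nimbus 
Train    | Nova   


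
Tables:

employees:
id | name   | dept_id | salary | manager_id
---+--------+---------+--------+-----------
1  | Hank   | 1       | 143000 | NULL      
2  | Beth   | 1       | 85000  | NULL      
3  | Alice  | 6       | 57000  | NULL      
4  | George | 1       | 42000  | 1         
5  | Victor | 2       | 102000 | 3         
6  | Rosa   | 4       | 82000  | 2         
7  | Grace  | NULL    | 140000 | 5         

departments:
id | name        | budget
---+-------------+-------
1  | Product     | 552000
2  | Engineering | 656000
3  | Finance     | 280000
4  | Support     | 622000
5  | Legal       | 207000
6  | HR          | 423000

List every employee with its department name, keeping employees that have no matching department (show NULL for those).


LEFT JOIN keeps every row from employees (the left table); where dept_id has no match in departments, the department columns become NULL. Walk through each employee:
  - employee 1 (Hank): dept_id=1 -> matches Product
  - employee 2 (Beth): dept_id=1 -> matches Product
  - employee 3 (Alice): dept_id=6 -> matches HR
  - employee 4 (George): dept_id=1 -> matches Product
  - employee 5 (Victor): dept_id=2 -> matches Engineering
  - employee 6 (Rosa): dept_id=4 -> matches Support
  - employee 7 (Grace): dept_id=NULL, no match -> kept with NULL
All 7 rows appear; 1 has NULL department.

SQL:
SELECT a.name, b.name AS department
FROM employees a
LEFT JOIN departments b ON a.dept_id = b.id

Result:
name   | department 
-------+------------
Hank   | Product    
Beth   | Product    
Alice  | HR         
George | Product    
Victor | Engineering
Rosa   | Support    
Grace  | NULL       
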